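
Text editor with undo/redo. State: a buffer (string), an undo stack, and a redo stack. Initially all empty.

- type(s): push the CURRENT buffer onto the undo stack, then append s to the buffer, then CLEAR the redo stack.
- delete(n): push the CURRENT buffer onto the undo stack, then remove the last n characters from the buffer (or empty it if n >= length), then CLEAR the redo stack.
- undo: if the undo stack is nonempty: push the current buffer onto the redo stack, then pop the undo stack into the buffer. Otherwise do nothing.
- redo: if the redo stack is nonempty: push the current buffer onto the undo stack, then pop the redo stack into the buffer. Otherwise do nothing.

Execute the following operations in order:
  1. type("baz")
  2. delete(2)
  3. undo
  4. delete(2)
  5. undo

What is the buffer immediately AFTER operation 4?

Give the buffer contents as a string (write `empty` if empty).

After op 1 (type): buf='baz' undo_depth=1 redo_depth=0
After op 2 (delete): buf='b' undo_depth=2 redo_depth=0
After op 3 (undo): buf='baz' undo_depth=1 redo_depth=1
After op 4 (delete): buf='b' undo_depth=2 redo_depth=0

Answer: b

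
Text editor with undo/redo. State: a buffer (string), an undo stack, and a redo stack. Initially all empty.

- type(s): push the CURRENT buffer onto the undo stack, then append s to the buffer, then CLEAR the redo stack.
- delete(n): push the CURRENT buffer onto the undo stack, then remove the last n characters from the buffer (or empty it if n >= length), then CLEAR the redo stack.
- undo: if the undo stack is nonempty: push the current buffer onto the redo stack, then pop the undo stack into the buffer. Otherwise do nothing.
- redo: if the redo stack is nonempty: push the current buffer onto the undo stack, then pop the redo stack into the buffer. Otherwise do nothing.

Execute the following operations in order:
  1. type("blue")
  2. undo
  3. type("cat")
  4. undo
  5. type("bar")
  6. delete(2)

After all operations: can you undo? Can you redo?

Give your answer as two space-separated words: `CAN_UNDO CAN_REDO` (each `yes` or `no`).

Answer: yes no

Derivation:
After op 1 (type): buf='blue' undo_depth=1 redo_depth=0
After op 2 (undo): buf='(empty)' undo_depth=0 redo_depth=1
After op 3 (type): buf='cat' undo_depth=1 redo_depth=0
After op 4 (undo): buf='(empty)' undo_depth=0 redo_depth=1
After op 5 (type): buf='bar' undo_depth=1 redo_depth=0
After op 6 (delete): buf='b' undo_depth=2 redo_depth=0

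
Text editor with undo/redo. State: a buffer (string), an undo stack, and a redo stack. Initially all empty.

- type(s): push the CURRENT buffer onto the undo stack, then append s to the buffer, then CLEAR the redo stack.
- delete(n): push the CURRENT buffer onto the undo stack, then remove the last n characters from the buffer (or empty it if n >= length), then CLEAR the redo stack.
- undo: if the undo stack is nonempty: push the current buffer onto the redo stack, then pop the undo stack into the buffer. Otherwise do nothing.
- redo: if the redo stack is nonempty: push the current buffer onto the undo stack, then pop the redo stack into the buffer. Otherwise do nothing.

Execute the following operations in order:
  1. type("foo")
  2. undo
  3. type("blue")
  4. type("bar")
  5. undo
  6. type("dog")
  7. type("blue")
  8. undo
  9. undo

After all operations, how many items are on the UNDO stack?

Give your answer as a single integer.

Answer: 1

Derivation:
After op 1 (type): buf='foo' undo_depth=1 redo_depth=0
After op 2 (undo): buf='(empty)' undo_depth=0 redo_depth=1
After op 3 (type): buf='blue' undo_depth=1 redo_depth=0
After op 4 (type): buf='bluebar' undo_depth=2 redo_depth=0
After op 5 (undo): buf='blue' undo_depth=1 redo_depth=1
After op 6 (type): buf='bluedog' undo_depth=2 redo_depth=0
After op 7 (type): buf='bluedogblue' undo_depth=3 redo_depth=0
After op 8 (undo): buf='bluedog' undo_depth=2 redo_depth=1
After op 9 (undo): buf='blue' undo_depth=1 redo_depth=2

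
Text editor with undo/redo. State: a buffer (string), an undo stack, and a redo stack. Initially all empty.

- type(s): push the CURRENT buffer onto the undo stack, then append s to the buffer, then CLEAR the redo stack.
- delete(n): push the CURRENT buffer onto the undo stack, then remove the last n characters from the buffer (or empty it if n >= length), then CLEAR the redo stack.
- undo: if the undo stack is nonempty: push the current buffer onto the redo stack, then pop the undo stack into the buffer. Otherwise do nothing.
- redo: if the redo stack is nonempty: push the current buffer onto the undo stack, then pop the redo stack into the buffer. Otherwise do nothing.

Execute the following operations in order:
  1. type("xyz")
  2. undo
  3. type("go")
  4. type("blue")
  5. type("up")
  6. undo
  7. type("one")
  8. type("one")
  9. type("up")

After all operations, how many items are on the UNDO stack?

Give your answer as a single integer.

After op 1 (type): buf='xyz' undo_depth=1 redo_depth=0
After op 2 (undo): buf='(empty)' undo_depth=0 redo_depth=1
After op 3 (type): buf='go' undo_depth=1 redo_depth=0
After op 4 (type): buf='goblue' undo_depth=2 redo_depth=0
After op 5 (type): buf='goblueup' undo_depth=3 redo_depth=0
After op 6 (undo): buf='goblue' undo_depth=2 redo_depth=1
After op 7 (type): buf='goblueone' undo_depth=3 redo_depth=0
After op 8 (type): buf='goblueoneone' undo_depth=4 redo_depth=0
After op 9 (type): buf='goblueoneoneup' undo_depth=5 redo_depth=0

Answer: 5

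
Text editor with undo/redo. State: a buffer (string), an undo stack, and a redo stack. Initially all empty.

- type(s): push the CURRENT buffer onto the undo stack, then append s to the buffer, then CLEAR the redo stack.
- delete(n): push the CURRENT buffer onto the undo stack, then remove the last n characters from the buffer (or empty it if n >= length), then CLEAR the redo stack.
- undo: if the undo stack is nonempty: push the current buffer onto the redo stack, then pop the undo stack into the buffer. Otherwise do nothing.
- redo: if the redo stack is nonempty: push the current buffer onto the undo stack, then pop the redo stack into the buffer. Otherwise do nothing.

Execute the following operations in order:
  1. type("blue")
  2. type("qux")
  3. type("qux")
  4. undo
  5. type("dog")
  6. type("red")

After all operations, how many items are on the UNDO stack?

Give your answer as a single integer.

Answer: 4

Derivation:
After op 1 (type): buf='blue' undo_depth=1 redo_depth=0
After op 2 (type): buf='bluequx' undo_depth=2 redo_depth=0
After op 3 (type): buf='bluequxqux' undo_depth=3 redo_depth=0
After op 4 (undo): buf='bluequx' undo_depth=2 redo_depth=1
After op 5 (type): buf='bluequxdog' undo_depth=3 redo_depth=0
After op 6 (type): buf='bluequxdogred' undo_depth=4 redo_depth=0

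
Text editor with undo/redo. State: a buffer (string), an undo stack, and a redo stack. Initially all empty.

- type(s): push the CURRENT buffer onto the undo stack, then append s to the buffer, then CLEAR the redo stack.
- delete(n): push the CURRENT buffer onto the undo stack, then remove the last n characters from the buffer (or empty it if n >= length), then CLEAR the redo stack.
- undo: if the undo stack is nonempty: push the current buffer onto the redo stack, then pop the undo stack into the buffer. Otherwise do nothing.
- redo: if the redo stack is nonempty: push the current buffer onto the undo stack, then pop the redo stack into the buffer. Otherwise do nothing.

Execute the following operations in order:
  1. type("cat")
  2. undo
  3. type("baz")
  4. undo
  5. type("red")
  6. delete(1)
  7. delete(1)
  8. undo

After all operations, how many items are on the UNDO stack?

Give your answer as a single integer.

After op 1 (type): buf='cat' undo_depth=1 redo_depth=0
After op 2 (undo): buf='(empty)' undo_depth=0 redo_depth=1
After op 3 (type): buf='baz' undo_depth=1 redo_depth=0
After op 4 (undo): buf='(empty)' undo_depth=0 redo_depth=1
After op 5 (type): buf='red' undo_depth=1 redo_depth=0
After op 6 (delete): buf='re' undo_depth=2 redo_depth=0
After op 7 (delete): buf='r' undo_depth=3 redo_depth=0
After op 8 (undo): buf='re' undo_depth=2 redo_depth=1

Answer: 2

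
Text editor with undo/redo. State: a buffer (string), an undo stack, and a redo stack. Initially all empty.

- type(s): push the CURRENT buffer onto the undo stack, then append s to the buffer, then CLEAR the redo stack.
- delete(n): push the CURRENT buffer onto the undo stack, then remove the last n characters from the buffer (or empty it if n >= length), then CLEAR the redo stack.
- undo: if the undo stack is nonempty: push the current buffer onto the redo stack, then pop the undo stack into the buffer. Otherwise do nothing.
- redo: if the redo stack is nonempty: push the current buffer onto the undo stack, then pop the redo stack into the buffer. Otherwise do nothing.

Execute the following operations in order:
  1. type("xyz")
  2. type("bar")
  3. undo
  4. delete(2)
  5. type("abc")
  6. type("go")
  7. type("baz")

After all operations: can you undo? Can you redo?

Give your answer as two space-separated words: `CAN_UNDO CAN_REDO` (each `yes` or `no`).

After op 1 (type): buf='xyz' undo_depth=1 redo_depth=0
After op 2 (type): buf='xyzbar' undo_depth=2 redo_depth=0
After op 3 (undo): buf='xyz' undo_depth=1 redo_depth=1
After op 4 (delete): buf='x' undo_depth=2 redo_depth=0
After op 5 (type): buf='xabc' undo_depth=3 redo_depth=0
After op 6 (type): buf='xabcgo' undo_depth=4 redo_depth=0
After op 7 (type): buf='xabcgobaz' undo_depth=5 redo_depth=0

Answer: yes no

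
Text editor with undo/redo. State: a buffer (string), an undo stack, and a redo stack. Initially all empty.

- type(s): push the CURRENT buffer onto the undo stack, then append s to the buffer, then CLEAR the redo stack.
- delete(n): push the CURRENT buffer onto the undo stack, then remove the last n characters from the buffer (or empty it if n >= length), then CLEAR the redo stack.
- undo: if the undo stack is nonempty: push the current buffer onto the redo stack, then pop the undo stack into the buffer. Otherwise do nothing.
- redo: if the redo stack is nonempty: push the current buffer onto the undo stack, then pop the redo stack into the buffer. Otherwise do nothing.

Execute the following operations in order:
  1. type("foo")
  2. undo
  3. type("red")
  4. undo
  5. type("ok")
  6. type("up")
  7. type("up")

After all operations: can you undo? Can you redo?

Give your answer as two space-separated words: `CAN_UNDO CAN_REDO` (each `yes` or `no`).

After op 1 (type): buf='foo' undo_depth=1 redo_depth=0
After op 2 (undo): buf='(empty)' undo_depth=0 redo_depth=1
After op 3 (type): buf='red' undo_depth=1 redo_depth=0
After op 4 (undo): buf='(empty)' undo_depth=0 redo_depth=1
After op 5 (type): buf='ok' undo_depth=1 redo_depth=0
After op 6 (type): buf='okup' undo_depth=2 redo_depth=0
After op 7 (type): buf='okupup' undo_depth=3 redo_depth=0

Answer: yes no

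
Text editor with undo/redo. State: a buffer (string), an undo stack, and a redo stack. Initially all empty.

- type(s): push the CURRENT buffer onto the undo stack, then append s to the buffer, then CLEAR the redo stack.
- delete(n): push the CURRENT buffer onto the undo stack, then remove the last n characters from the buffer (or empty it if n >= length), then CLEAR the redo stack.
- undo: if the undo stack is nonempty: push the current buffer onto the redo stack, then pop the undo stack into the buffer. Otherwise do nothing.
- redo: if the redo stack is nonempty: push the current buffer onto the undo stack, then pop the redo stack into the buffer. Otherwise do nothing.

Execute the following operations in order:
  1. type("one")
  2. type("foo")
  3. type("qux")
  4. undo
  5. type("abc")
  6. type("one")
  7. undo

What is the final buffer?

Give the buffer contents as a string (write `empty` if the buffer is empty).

Answer: onefooabc

Derivation:
After op 1 (type): buf='one' undo_depth=1 redo_depth=0
After op 2 (type): buf='onefoo' undo_depth=2 redo_depth=0
After op 3 (type): buf='onefooqux' undo_depth=3 redo_depth=0
After op 4 (undo): buf='onefoo' undo_depth=2 redo_depth=1
After op 5 (type): buf='onefooabc' undo_depth=3 redo_depth=0
After op 6 (type): buf='onefooabcone' undo_depth=4 redo_depth=0
After op 7 (undo): buf='onefooabc' undo_depth=3 redo_depth=1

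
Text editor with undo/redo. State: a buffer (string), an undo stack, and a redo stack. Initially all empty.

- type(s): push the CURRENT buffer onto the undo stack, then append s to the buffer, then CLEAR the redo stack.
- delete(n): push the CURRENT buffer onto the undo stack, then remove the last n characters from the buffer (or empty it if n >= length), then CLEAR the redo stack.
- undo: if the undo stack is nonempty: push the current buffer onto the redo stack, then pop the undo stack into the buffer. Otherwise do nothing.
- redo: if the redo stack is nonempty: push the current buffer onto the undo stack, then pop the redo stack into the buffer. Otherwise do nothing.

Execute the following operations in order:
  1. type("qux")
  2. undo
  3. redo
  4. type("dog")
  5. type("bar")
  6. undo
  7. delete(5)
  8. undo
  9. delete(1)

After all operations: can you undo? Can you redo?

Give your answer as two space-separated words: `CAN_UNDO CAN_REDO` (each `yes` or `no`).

After op 1 (type): buf='qux' undo_depth=1 redo_depth=0
After op 2 (undo): buf='(empty)' undo_depth=0 redo_depth=1
After op 3 (redo): buf='qux' undo_depth=1 redo_depth=0
After op 4 (type): buf='quxdog' undo_depth=2 redo_depth=0
After op 5 (type): buf='quxdogbar' undo_depth=3 redo_depth=0
After op 6 (undo): buf='quxdog' undo_depth=2 redo_depth=1
After op 7 (delete): buf='q' undo_depth=3 redo_depth=0
After op 8 (undo): buf='quxdog' undo_depth=2 redo_depth=1
After op 9 (delete): buf='quxdo' undo_depth=3 redo_depth=0

Answer: yes no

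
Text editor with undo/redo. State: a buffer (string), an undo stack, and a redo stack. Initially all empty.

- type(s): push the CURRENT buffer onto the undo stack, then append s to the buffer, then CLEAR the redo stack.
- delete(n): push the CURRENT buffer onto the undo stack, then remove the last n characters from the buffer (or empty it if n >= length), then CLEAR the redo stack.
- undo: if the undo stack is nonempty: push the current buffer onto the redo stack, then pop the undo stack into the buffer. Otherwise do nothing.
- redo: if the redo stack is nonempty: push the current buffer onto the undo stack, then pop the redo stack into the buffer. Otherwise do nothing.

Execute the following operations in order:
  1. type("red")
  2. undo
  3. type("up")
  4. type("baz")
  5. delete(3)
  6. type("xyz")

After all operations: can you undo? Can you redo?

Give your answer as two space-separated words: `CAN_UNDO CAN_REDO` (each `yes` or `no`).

After op 1 (type): buf='red' undo_depth=1 redo_depth=0
After op 2 (undo): buf='(empty)' undo_depth=0 redo_depth=1
After op 3 (type): buf='up' undo_depth=1 redo_depth=0
After op 4 (type): buf='upbaz' undo_depth=2 redo_depth=0
After op 5 (delete): buf='up' undo_depth=3 redo_depth=0
After op 6 (type): buf='upxyz' undo_depth=4 redo_depth=0

Answer: yes no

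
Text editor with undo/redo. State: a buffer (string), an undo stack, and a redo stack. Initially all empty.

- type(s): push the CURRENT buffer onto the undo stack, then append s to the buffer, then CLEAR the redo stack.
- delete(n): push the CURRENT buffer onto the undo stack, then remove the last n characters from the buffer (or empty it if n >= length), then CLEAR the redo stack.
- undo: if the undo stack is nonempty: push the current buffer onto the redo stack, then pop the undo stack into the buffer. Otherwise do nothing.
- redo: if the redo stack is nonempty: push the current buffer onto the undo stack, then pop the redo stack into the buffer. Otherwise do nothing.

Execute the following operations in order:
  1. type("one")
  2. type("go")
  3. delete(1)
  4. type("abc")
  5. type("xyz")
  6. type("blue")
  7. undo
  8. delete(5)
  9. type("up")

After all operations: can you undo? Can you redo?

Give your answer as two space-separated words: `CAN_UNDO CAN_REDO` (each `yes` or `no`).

After op 1 (type): buf='one' undo_depth=1 redo_depth=0
After op 2 (type): buf='onego' undo_depth=2 redo_depth=0
After op 3 (delete): buf='oneg' undo_depth=3 redo_depth=0
After op 4 (type): buf='onegabc' undo_depth=4 redo_depth=0
After op 5 (type): buf='onegabcxyz' undo_depth=5 redo_depth=0
After op 6 (type): buf='onegabcxyzblue' undo_depth=6 redo_depth=0
After op 7 (undo): buf='onegabcxyz' undo_depth=5 redo_depth=1
After op 8 (delete): buf='onega' undo_depth=6 redo_depth=0
After op 9 (type): buf='onegaup' undo_depth=7 redo_depth=0

Answer: yes no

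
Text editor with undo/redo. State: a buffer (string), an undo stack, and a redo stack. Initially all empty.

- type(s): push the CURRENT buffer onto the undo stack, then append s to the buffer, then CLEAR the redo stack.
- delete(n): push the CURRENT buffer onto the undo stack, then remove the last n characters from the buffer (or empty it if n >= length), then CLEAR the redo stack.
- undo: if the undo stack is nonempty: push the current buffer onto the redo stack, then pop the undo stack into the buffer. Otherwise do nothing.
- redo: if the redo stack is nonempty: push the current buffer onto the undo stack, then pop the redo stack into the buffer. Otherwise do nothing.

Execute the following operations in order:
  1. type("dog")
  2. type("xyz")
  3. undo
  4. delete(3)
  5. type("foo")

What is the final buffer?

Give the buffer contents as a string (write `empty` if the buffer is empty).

After op 1 (type): buf='dog' undo_depth=1 redo_depth=0
After op 2 (type): buf='dogxyz' undo_depth=2 redo_depth=0
After op 3 (undo): buf='dog' undo_depth=1 redo_depth=1
After op 4 (delete): buf='(empty)' undo_depth=2 redo_depth=0
After op 5 (type): buf='foo' undo_depth=3 redo_depth=0

Answer: foo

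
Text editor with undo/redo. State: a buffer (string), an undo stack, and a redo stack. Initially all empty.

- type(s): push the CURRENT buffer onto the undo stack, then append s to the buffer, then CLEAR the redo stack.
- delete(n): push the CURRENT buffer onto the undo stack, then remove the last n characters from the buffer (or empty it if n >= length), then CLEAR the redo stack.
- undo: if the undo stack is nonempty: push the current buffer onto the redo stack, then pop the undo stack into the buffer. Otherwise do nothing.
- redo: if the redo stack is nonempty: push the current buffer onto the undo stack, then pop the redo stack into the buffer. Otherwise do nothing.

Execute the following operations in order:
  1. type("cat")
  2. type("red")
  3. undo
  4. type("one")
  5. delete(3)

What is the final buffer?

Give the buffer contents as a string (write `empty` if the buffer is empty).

After op 1 (type): buf='cat' undo_depth=1 redo_depth=0
After op 2 (type): buf='catred' undo_depth=2 redo_depth=0
After op 3 (undo): buf='cat' undo_depth=1 redo_depth=1
After op 4 (type): buf='catone' undo_depth=2 redo_depth=0
After op 5 (delete): buf='cat' undo_depth=3 redo_depth=0

Answer: cat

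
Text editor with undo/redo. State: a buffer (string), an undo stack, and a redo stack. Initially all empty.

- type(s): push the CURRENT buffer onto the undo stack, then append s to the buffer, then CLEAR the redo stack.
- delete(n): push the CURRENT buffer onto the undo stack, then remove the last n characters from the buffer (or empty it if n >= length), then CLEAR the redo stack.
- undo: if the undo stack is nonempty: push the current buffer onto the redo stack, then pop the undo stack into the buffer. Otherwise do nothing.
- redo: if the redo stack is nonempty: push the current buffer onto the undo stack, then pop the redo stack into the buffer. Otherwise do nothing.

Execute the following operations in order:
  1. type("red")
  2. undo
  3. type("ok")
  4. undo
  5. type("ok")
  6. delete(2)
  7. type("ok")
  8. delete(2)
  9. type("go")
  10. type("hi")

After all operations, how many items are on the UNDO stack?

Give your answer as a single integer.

After op 1 (type): buf='red' undo_depth=1 redo_depth=0
After op 2 (undo): buf='(empty)' undo_depth=0 redo_depth=1
After op 3 (type): buf='ok' undo_depth=1 redo_depth=0
After op 4 (undo): buf='(empty)' undo_depth=0 redo_depth=1
After op 5 (type): buf='ok' undo_depth=1 redo_depth=0
After op 6 (delete): buf='(empty)' undo_depth=2 redo_depth=0
After op 7 (type): buf='ok' undo_depth=3 redo_depth=0
After op 8 (delete): buf='(empty)' undo_depth=4 redo_depth=0
After op 9 (type): buf='go' undo_depth=5 redo_depth=0
After op 10 (type): buf='gohi' undo_depth=6 redo_depth=0

Answer: 6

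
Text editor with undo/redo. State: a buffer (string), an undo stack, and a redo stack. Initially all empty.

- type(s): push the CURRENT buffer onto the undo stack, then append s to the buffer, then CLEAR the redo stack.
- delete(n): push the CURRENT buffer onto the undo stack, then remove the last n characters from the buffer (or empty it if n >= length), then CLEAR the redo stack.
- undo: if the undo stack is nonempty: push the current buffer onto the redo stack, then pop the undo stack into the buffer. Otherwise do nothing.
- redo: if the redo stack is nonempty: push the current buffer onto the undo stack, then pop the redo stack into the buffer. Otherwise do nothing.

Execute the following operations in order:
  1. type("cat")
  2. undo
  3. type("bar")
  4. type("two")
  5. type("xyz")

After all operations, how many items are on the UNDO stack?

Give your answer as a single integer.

After op 1 (type): buf='cat' undo_depth=1 redo_depth=0
After op 2 (undo): buf='(empty)' undo_depth=0 redo_depth=1
After op 3 (type): buf='bar' undo_depth=1 redo_depth=0
After op 4 (type): buf='bartwo' undo_depth=2 redo_depth=0
After op 5 (type): buf='bartwoxyz' undo_depth=3 redo_depth=0

Answer: 3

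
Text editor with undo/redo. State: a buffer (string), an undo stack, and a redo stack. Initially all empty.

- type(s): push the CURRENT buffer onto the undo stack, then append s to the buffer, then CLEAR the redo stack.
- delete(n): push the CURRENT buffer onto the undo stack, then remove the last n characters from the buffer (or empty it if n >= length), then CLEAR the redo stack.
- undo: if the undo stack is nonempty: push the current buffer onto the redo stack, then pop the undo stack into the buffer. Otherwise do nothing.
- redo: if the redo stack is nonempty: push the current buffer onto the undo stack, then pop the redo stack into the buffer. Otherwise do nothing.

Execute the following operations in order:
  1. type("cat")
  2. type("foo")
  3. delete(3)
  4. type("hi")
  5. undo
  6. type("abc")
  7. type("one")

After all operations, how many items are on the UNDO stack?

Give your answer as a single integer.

After op 1 (type): buf='cat' undo_depth=1 redo_depth=0
After op 2 (type): buf='catfoo' undo_depth=2 redo_depth=0
After op 3 (delete): buf='cat' undo_depth=3 redo_depth=0
After op 4 (type): buf='cathi' undo_depth=4 redo_depth=0
After op 5 (undo): buf='cat' undo_depth=3 redo_depth=1
After op 6 (type): buf='catabc' undo_depth=4 redo_depth=0
After op 7 (type): buf='catabcone' undo_depth=5 redo_depth=0

Answer: 5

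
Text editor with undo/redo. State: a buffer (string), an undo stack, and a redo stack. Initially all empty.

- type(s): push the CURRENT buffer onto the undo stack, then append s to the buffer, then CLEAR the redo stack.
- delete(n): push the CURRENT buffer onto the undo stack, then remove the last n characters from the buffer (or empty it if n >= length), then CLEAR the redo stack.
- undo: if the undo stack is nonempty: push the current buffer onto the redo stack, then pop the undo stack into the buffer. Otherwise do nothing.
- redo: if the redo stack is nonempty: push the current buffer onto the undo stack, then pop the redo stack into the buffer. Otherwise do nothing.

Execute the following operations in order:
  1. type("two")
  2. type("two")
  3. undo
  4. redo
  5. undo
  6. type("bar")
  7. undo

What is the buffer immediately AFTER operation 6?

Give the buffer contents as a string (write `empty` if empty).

After op 1 (type): buf='two' undo_depth=1 redo_depth=0
After op 2 (type): buf='twotwo' undo_depth=2 redo_depth=0
After op 3 (undo): buf='two' undo_depth=1 redo_depth=1
After op 4 (redo): buf='twotwo' undo_depth=2 redo_depth=0
After op 5 (undo): buf='two' undo_depth=1 redo_depth=1
After op 6 (type): buf='twobar' undo_depth=2 redo_depth=0

Answer: twobar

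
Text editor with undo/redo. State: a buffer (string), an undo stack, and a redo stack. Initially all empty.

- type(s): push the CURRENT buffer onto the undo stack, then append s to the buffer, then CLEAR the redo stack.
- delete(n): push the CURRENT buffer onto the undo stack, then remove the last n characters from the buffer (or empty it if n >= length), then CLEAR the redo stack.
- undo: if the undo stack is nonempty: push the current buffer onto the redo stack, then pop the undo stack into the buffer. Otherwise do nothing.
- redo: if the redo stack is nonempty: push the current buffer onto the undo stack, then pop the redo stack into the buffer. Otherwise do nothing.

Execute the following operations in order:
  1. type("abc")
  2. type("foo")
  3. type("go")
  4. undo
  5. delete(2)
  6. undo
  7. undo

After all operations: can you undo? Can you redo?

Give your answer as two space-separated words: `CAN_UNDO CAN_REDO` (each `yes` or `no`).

Answer: yes yes

Derivation:
After op 1 (type): buf='abc' undo_depth=1 redo_depth=0
After op 2 (type): buf='abcfoo' undo_depth=2 redo_depth=0
After op 3 (type): buf='abcfoogo' undo_depth=3 redo_depth=0
After op 4 (undo): buf='abcfoo' undo_depth=2 redo_depth=1
After op 5 (delete): buf='abcf' undo_depth=3 redo_depth=0
After op 6 (undo): buf='abcfoo' undo_depth=2 redo_depth=1
After op 7 (undo): buf='abc' undo_depth=1 redo_depth=2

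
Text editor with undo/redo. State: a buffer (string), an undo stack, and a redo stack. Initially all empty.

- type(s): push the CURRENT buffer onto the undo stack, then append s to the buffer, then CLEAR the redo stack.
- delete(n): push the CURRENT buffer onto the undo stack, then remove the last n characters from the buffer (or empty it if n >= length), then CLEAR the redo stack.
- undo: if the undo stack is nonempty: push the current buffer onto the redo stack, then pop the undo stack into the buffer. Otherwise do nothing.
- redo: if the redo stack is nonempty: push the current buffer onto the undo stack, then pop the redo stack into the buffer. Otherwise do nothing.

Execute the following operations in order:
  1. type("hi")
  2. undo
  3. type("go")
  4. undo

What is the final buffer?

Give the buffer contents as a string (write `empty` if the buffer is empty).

After op 1 (type): buf='hi' undo_depth=1 redo_depth=0
After op 2 (undo): buf='(empty)' undo_depth=0 redo_depth=1
After op 3 (type): buf='go' undo_depth=1 redo_depth=0
After op 4 (undo): buf='(empty)' undo_depth=0 redo_depth=1

Answer: empty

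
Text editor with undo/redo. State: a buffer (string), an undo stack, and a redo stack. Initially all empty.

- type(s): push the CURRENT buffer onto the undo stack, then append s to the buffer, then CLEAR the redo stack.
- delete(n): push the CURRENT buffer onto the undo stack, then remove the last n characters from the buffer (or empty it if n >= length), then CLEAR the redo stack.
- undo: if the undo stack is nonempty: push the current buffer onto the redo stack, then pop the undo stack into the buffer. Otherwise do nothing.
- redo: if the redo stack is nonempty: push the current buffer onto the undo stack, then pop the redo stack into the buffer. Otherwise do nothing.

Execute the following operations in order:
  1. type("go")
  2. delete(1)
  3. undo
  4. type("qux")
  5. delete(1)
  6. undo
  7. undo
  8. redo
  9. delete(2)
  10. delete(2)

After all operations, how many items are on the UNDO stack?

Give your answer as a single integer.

After op 1 (type): buf='go' undo_depth=1 redo_depth=0
After op 2 (delete): buf='g' undo_depth=2 redo_depth=0
After op 3 (undo): buf='go' undo_depth=1 redo_depth=1
After op 4 (type): buf='goqux' undo_depth=2 redo_depth=0
After op 5 (delete): buf='goqu' undo_depth=3 redo_depth=0
After op 6 (undo): buf='goqux' undo_depth=2 redo_depth=1
After op 7 (undo): buf='go' undo_depth=1 redo_depth=2
After op 8 (redo): buf='goqux' undo_depth=2 redo_depth=1
After op 9 (delete): buf='goq' undo_depth=3 redo_depth=0
After op 10 (delete): buf='g' undo_depth=4 redo_depth=0

Answer: 4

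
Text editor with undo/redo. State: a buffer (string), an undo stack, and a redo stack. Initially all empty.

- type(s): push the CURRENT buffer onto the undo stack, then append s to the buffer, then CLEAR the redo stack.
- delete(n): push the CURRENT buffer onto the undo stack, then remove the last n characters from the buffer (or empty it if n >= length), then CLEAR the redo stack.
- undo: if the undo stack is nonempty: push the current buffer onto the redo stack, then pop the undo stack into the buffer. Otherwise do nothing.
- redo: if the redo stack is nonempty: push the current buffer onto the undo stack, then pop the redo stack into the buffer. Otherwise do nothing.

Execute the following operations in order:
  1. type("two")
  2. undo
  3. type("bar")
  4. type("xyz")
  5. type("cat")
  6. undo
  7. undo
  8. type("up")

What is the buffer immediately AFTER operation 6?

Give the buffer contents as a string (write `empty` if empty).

Answer: barxyz

Derivation:
After op 1 (type): buf='two' undo_depth=1 redo_depth=0
After op 2 (undo): buf='(empty)' undo_depth=0 redo_depth=1
After op 3 (type): buf='bar' undo_depth=1 redo_depth=0
After op 4 (type): buf='barxyz' undo_depth=2 redo_depth=0
After op 5 (type): buf='barxyzcat' undo_depth=3 redo_depth=0
After op 6 (undo): buf='barxyz' undo_depth=2 redo_depth=1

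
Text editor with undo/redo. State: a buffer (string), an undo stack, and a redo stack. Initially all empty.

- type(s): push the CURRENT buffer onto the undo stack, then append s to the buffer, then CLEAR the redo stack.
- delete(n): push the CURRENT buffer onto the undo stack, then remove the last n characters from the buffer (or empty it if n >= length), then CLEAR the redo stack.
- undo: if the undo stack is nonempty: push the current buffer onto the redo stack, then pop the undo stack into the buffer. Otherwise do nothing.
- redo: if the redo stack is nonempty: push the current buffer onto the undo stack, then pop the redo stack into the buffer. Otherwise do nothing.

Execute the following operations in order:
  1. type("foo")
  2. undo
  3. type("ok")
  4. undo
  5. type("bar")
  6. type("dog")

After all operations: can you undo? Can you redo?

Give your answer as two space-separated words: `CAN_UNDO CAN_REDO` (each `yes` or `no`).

After op 1 (type): buf='foo' undo_depth=1 redo_depth=0
After op 2 (undo): buf='(empty)' undo_depth=0 redo_depth=1
After op 3 (type): buf='ok' undo_depth=1 redo_depth=0
After op 4 (undo): buf='(empty)' undo_depth=0 redo_depth=1
After op 5 (type): buf='bar' undo_depth=1 redo_depth=0
After op 6 (type): buf='bardog' undo_depth=2 redo_depth=0

Answer: yes no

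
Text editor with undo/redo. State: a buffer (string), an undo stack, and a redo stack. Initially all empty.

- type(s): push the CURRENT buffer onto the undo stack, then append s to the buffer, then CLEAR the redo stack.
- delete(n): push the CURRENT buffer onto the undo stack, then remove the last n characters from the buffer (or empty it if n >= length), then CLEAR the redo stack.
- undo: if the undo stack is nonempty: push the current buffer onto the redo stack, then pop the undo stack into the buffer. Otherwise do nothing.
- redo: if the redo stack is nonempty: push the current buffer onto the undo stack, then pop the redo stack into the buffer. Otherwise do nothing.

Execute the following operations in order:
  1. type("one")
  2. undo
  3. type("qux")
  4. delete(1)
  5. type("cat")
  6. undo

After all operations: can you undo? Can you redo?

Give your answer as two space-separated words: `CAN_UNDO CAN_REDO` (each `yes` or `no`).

After op 1 (type): buf='one' undo_depth=1 redo_depth=0
After op 2 (undo): buf='(empty)' undo_depth=0 redo_depth=1
After op 3 (type): buf='qux' undo_depth=1 redo_depth=0
After op 4 (delete): buf='qu' undo_depth=2 redo_depth=0
After op 5 (type): buf='qucat' undo_depth=3 redo_depth=0
After op 6 (undo): buf='qu' undo_depth=2 redo_depth=1

Answer: yes yes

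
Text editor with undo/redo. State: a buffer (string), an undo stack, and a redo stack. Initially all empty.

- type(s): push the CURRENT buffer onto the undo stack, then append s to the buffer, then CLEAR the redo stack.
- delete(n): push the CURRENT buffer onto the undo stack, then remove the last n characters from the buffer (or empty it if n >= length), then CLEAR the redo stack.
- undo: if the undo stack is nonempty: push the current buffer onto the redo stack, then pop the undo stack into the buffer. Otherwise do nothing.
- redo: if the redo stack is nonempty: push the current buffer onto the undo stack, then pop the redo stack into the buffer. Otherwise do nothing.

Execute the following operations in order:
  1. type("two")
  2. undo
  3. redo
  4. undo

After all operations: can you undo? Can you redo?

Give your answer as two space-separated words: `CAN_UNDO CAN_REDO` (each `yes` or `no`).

Answer: no yes

Derivation:
After op 1 (type): buf='two' undo_depth=1 redo_depth=0
After op 2 (undo): buf='(empty)' undo_depth=0 redo_depth=1
After op 3 (redo): buf='two' undo_depth=1 redo_depth=0
After op 4 (undo): buf='(empty)' undo_depth=0 redo_depth=1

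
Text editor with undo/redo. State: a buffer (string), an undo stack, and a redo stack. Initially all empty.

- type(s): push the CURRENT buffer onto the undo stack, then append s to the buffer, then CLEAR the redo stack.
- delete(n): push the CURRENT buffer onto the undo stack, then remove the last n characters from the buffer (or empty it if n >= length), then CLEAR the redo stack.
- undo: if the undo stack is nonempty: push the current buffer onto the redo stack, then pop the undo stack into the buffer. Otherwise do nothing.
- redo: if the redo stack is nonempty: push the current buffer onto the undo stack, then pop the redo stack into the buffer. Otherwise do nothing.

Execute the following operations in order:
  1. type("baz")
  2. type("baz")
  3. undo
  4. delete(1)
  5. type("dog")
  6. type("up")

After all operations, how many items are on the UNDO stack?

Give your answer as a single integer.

After op 1 (type): buf='baz' undo_depth=1 redo_depth=0
After op 2 (type): buf='bazbaz' undo_depth=2 redo_depth=0
After op 3 (undo): buf='baz' undo_depth=1 redo_depth=1
After op 4 (delete): buf='ba' undo_depth=2 redo_depth=0
After op 5 (type): buf='badog' undo_depth=3 redo_depth=0
After op 6 (type): buf='badogup' undo_depth=4 redo_depth=0

Answer: 4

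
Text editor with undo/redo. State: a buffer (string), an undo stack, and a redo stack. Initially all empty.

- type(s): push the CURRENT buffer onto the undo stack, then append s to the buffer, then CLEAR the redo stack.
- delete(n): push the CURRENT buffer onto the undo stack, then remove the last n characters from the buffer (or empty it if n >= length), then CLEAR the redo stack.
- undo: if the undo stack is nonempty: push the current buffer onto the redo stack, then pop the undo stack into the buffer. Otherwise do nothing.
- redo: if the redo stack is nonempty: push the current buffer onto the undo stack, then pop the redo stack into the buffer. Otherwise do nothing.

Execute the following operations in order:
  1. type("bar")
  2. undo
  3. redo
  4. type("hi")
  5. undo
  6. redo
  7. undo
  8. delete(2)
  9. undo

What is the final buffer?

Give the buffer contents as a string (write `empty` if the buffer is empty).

Answer: bar

Derivation:
After op 1 (type): buf='bar' undo_depth=1 redo_depth=0
After op 2 (undo): buf='(empty)' undo_depth=0 redo_depth=1
After op 3 (redo): buf='bar' undo_depth=1 redo_depth=0
After op 4 (type): buf='barhi' undo_depth=2 redo_depth=0
After op 5 (undo): buf='bar' undo_depth=1 redo_depth=1
After op 6 (redo): buf='barhi' undo_depth=2 redo_depth=0
After op 7 (undo): buf='bar' undo_depth=1 redo_depth=1
After op 8 (delete): buf='b' undo_depth=2 redo_depth=0
After op 9 (undo): buf='bar' undo_depth=1 redo_depth=1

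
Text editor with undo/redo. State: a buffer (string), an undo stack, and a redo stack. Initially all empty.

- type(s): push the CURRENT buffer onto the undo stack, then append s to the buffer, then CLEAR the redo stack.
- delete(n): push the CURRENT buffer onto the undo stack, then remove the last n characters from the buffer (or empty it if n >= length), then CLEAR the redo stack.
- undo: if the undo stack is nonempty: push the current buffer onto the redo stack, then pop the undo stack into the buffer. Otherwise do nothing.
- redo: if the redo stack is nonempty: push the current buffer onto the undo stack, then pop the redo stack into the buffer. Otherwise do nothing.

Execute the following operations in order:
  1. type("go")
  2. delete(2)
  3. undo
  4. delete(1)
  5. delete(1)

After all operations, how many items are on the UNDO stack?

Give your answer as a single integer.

After op 1 (type): buf='go' undo_depth=1 redo_depth=0
After op 2 (delete): buf='(empty)' undo_depth=2 redo_depth=0
After op 3 (undo): buf='go' undo_depth=1 redo_depth=1
After op 4 (delete): buf='g' undo_depth=2 redo_depth=0
After op 5 (delete): buf='(empty)' undo_depth=3 redo_depth=0

Answer: 3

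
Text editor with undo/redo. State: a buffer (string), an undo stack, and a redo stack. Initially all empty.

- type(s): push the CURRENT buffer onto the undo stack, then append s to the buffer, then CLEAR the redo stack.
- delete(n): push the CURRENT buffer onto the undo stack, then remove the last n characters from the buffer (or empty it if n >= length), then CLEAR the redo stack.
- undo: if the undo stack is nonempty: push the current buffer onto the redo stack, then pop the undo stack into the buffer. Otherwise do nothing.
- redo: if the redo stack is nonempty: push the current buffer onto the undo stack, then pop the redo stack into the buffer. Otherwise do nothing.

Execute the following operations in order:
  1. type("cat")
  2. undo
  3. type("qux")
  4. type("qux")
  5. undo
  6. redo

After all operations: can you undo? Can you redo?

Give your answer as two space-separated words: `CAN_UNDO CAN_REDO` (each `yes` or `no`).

After op 1 (type): buf='cat' undo_depth=1 redo_depth=0
After op 2 (undo): buf='(empty)' undo_depth=0 redo_depth=1
After op 3 (type): buf='qux' undo_depth=1 redo_depth=0
After op 4 (type): buf='quxqux' undo_depth=2 redo_depth=0
After op 5 (undo): buf='qux' undo_depth=1 redo_depth=1
After op 6 (redo): buf='quxqux' undo_depth=2 redo_depth=0

Answer: yes no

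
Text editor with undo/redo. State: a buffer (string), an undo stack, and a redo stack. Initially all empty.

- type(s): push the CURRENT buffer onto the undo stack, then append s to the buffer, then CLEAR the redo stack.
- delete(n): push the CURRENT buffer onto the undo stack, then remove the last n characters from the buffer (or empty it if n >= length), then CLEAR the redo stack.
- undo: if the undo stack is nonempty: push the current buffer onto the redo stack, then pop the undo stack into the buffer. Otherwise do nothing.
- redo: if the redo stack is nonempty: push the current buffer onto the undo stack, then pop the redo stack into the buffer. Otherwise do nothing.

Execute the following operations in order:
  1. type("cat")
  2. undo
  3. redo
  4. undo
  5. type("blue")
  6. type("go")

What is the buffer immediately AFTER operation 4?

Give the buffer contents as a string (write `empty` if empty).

After op 1 (type): buf='cat' undo_depth=1 redo_depth=0
After op 2 (undo): buf='(empty)' undo_depth=0 redo_depth=1
After op 3 (redo): buf='cat' undo_depth=1 redo_depth=0
After op 4 (undo): buf='(empty)' undo_depth=0 redo_depth=1

Answer: empty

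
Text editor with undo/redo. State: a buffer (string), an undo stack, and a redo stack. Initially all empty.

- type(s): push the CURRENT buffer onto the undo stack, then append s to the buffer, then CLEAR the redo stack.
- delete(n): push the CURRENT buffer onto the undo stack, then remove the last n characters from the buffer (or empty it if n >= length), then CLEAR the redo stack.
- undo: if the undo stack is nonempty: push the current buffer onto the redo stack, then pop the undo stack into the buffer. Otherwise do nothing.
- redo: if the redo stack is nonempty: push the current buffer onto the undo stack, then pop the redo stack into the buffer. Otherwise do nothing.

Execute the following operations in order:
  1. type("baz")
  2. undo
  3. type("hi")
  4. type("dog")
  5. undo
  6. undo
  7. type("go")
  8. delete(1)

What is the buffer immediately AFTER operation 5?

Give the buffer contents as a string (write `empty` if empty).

Answer: hi

Derivation:
After op 1 (type): buf='baz' undo_depth=1 redo_depth=0
After op 2 (undo): buf='(empty)' undo_depth=0 redo_depth=1
After op 3 (type): buf='hi' undo_depth=1 redo_depth=0
After op 4 (type): buf='hidog' undo_depth=2 redo_depth=0
After op 5 (undo): buf='hi' undo_depth=1 redo_depth=1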